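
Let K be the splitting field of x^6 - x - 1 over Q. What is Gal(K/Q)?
The polynomial f is an irreducible sextic over Q, so G = Gal(f/Q) is one of the 16 transitive subgroups 6T1, ..., 6T16 of S_6. The discriminant of f is 49781, which is not a perfect square, so G is not contained in A_6. The transitive groups of degree 6 not contained in A_6 are: C_6 (6T1, order 6), S_3 (6T2, order 6), D_6 (6T3, order 12), C_3 x S_3 (6T5, order 18), A_4 x C_2 (6T6, order 24), S_4 (6T8, order 24), S_3 x S_3 (6T9, order 36), S_4 x C_2 (6T11, order 48), (S_3 x S_3) : C_2 (6T13, order 72), PGL(2,5) (6T14, order 120), S_6 (6T16, order 720). By Dedekind's theorem, for a prime p not dividing disc(f) the degrees of the irreducible factors of f mod p form the cycle type of an element of G. Factoring f modulo the 4 such primes p <= 7, each new pattern first appears at: mod 2: f = (x^6 + x + 1), pattern 6; mod 5: f = (x + 2)(x^5 + 3x^4 + 4x^3 + 2x^2 + x + 2), pattern 5+1; mod 7: f = (x^2 + 2x + 2)(x^4 + 5x^3 + 2x^2 + 3), pattern 4+2. No other pattern occurs in this range, so the set of observed cycle types is {6, 5+1, 4+2}. Among the candidates above, the only group containing elements of all these cycle types is S_6 (6T16); every other candidate lacks at least one of them. Hence G = S_6 (6T16), of order 720.

S_6 (also written S6)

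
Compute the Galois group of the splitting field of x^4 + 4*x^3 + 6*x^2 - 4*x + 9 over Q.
The polynomial is an irreducible quartic over Q and its discriminant is 937984, which is not a perfect square, so the Galois group is not contained in A_4. The resolvent cubic y^3 - 6*y^2 - 52*y + 56 is irreducible over Q. An irreducible resolvent with non-square discriminant gives S_4.

S_4, the symmetric group on 4 letters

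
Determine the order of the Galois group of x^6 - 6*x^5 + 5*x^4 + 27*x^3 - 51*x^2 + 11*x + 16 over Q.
60

The degree of the splitting field over Q equals the order of the Galois group, so first determine the group. The polynomial f is an irreducible sextic over Q, so G = Gal(f/Q) is one of the 16 transitive subgroups 6T1, ..., 6T16 of S_6. The discriminant of f is 30991489 = 5567^2, a perfect square, so G is contained in A_6. The transitive groups of degree 6 contained in A_6 are: A_4 (6T4, order 12), S_4 (6T7, order 24), (C_3 x C_3) : C_4 (6T10, order 36), PSL(2,5) (6T12, order 60), A_6 (6T15, order 360). By Dedekind's theorem, for a prime p not dividing disc(f) the degrees of the irreducible factors of f mod p form the cycle type of an element of G. Factoring f modulo the 21 such primes p <= 79 (skipping 19, which divides the discriminant), each new pattern first appears at: mod 2: f = (x)(x^5 + x^3 + x^2 + x + 1), pattern 5+1; mod 7: f = (x^3 + 2x^2 + 4x + 5)(x^3 + 6x^2 + 3x + 6), pattern 3+3; mod 61: f = (x + 1)(x + 23)(x^2 + 44x + 55)(x^2 + 48x + 60), pattern 2+2+1+1. No other pattern occurs in this range, so the set of observed cycle types is {5+1, 3+3, 2+2+1+1}. The candidates containing elements of all these cycle types are PSL(2,5) (6T12) of order 60, A_6 (6T15) of order 360; the others are excluded. The observed types are precisely the cycle types that occur in PSL(2,5) (6T12) (apart from the identity). Each of the other remaining candidates has further cycle types, and by the Chebotarev density theorem the matching factorization patterns would occur for a proportion of primes equal to their share of the group: A_6 (6T15) additionally contains elements of type 4+2, 3+1+1+1 (130 of its 360 elements, about 36% of primes). None of the 21 primes tested shows any such pattern (for each of these groups the chance of that is below 10^-4), which rules them out. Hence G = PSL(2,5) (6T12), of order 60. The Galois group PSL(2,5) (6T12) has order 60, so the splitting field has degree 60 over Q.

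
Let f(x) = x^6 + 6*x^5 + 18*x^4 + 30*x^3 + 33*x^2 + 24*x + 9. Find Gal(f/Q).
PGL(2,5)

The polynomial f is an irreducible sextic over Q, so G = Gal(f/Q) is one of the 16 transitive subgroups 6T1, ..., 6T16 of S_6. The discriminant of f is -16003008, which is not a perfect square, so G is not contained in A_6. The transitive groups of degree 6 not contained in A_6 are: C_6 (6T1, order 6), S_3 (6T2, order 6), D_6 (6T3, order 12), C_3 x S_3 (6T5, order 18), A_4 x C_2 (6T6, order 24), S_4 (6T8, order 24), S_3 x S_3 (6T9, order 36), S_4 x C_2 (6T11, order 48), (S_3 x S_3) : C_2 (6T13, order 72), PGL(2,5) (6T14, order 120), S_6 (6T16, order 720). By Dedekind's theorem, for a prime p not dividing disc(f) the degrees of the irreducible factors of f mod p form the cycle type of an element of G. Factoring f modulo the 21 such primes p <= 89 (skipping 2, 3, 7, which divide the discriminant), each new pattern first appears at: mod 5: f = (x^6 + x^5 + 3x^4 + 3x^2 + 4x + 4), pattern 6; mod 11: f = (x + 10)(x^5 + 7x^4 + 3x^3 + 2), pattern 5+1; mod 13: f = (x + 2)(x + 6)(x^4 + 11x^3 + 9x^2 + 8x + 4), pattern 4+1+1; mod 23: f = (x + 4)(x + 8)(x^2 + 7x + 8)(x^2 + 10x + 3), pattern 2+2+1+1; mod 43: f = (x^3 + 22x^2 + 20x + 21)(x^3 + 27x^2 + 6x + 25), pattern 3+3; mod 61: f = (x^2 + 34x + 5)(x^2 + 45x + 56)(x^2 + 49x + 46), pattern 2+2+2. No other pattern occurs in this range, so the set of observed cycle types is {6, 5+1, 4+1+1, 2+2+1+1, 3+3, 2+2+2}. The candidates containing elements of all these cycle types are PGL(2,5) (6T14) of order 120, S_6 (6T16) of order 720; the others are excluded. The observed types are precisely the cycle types that occur in PGL(2,5) (6T14) (apart from the identity). Each of the other remaining candidates has further cycle types, and by the Chebotarev density theorem the matching factorization patterns would occur for a proportion of primes equal to their share of the group: S_6 (6T16) additionally contains elements of type 4+2, 3+2+1, 3+1+1+1, 2+1+1+1+1 (265 of its 720 elements, about 37% of primes). None of the 21 primes tested shows any such pattern (for each of these groups the chance of that is below 10^-4), which rules them out. Hence G = PGL(2,5) (6T14), of order 120.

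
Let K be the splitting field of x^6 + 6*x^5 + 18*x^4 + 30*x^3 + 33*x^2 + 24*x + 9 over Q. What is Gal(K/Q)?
PGL(2,5) (also written S5(6))

The polynomial f is an irreducible sextic over Q, so G = Gal(f/Q) is one of the 16 transitive subgroups 6T1, ..., 6T16 of S_6. The discriminant of f is -16003008, which is not a perfect square, so G is not contained in A_6. The transitive groups of degree 6 not contained in A_6 are: C_6 (6T1, order 6), S_3 (6T2, order 6), D_6 (6T3, order 12), C_3 x S_3 (6T5, order 18), A_4 x C_2 (6T6, order 24), S_4 (6T8, order 24), S_3 x S_3 (6T9, order 36), S_4 x C_2 (6T11, order 48), (S_3 x S_3) : C_2 (6T13, order 72), PGL(2,5) (6T14, order 120), S_6 (6T16, order 720). By Dedekind's theorem, for a prime p not dividing disc(f) the degrees of the irreducible factors of f mod p form the cycle type of an element of G. Factoring f modulo the 21 such primes p <= 89 (skipping 2, 3, 7, which divide the discriminant), each new pattern first appears at: mod 5: f = (x^6 + x^5 + 3x^4 + 3x^2 + 4x + 4), pattern 6; mod 11: f = (x + 10)(x^5 + 7x^4 + 3x^3 + 2), pattern 5+1; mod 13: f = (x + 2)(x + 6)(x^4 + 11x^3 + 9x^2 + 8x + 4), pattern 4+1+1; mod 23: f = (x + 4)(x + 8)(x^2 + 7x + 8)(x^2 + 10x + 3), pattern 2+2+1+1; mod 43: f = (x^3 + 22x^2 + 20x + 21)(x^3 + 27x^2 + 6x + 25), pattern 3+3; mod 61: f = (x^2 + 34x + 5)(x^2 + 45x + 56)(x^2 + 49x + 46), pattern 2+2+2. No other pattern occurs in this range, so the set of observed cycle types is {6, 5+1, 4+1+1, 2+2+1+1, 3+3, 2+2+2}. The candidates containing elements of all these cycle types are PGL(2,5) (6T14) of order 120, S_6 (6T16) of order 720; the others are excluded. The observed types are precisely the cycle types that occur in PGL(2,5) (6T14) (apart from the identity). Each of the other remaining candidates has further cycle types, and by the Chebotarev density theorem the matching factorization patterns would occur for a proportion of primes equal to their share of the group: S_6 (6T16) additionally contains elements of type 4+2, 3+2+1, 3+1+1+1, 2+1+1+1+1 (265 of its 720 elements, about 37% of primes). None of the 21 primes tested shows any such pattern (for each of these groups the chance of that is below 10^-4), which rules them out. Hence G = PGL(2,5) (6T14), of order 120.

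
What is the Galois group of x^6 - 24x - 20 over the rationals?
The polynomial f is an irreducible sextic over Q, so G = Gal(f/Q) is one of the 16 transitive subgroups 6T1, ..., 6T16 of S_6. The discriminant of f is 746496000000 = 864000^2, a perfect square, so G is contained in A_6. The transitive groups of degree 6 contained in A_6 are: A_4 (6T4, order 12), S_4 (6T7, order 24), (C_3 x C_3) : C_4 (6T10, order 36), PSL(2,5) (6T12, order 60), A_6 (6T15, order 360). By Dedekind's theorem, for a prime p not dividing disc(f) the degrees of the irreducible factors of f mod p form the cycle type of an element of G. Factoring f modulo the 6 such primes p <= 23 (skipping 2, 3, 5, which divide the discriminant), each new pattern first appears at: mod 7: f = (x + 4)(x^5 + 3x^4 + 2x^3 + 6x^2 + 4x + 2), pattern 5+1; mod 23: f = (x + 2)(x + 11)(x + 16)(x^3 + 17x^2 + 13x + 7), pattern 3+1+1+1. No other pattern occurs in this range, so the set of observed cycle types is {5+1, 3+1+1+1}. Among the candidates above, the only group containing elements of all these cycle types is A_6 (6T15) — each of A_4 (6T4), S_4 (6T7), (C_3 x C_3) : C_4 (6T10), PSL(2,5) (6T12) lacks at least one of them. Hence G = A_6 (6T15), of order 360.

A_6 (also written A6)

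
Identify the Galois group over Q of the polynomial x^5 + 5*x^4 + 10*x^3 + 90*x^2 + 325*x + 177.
The polynomial f is an irreducible quintic over Q, so G = Gal(f/Q) is a transitive subgroup of S_5: one of C_5 (5T1, order 5), D_5 (5T2, order 10), F_20 (5T3, order 20), A_5 (5T4, order 60) or S_5 (5T5, order 120). The discriminant of f is 18926796800000, which is not a perfect square, so G is not contained in A_5. The transitive groups of degree 5 not contained in A_5 are: F_20 (5T3, order 20), S_5 (5T5, order 120). By Dedekind's theorem, for a prime p not dividing disc(f) the degrees of the irreducible factors of f mod p form the cycle type of an element of G. Factoring f modulo the 18 such primes p <= 73 (skipping 2, 5, 19, which divide the discriminant), each new pattern first appears at: mod 3: f = (x)(x^4 + 2x^3 + x^2 + 1), pattern 4+1; mod 11: f = (x^5 + 5x^4 + 10x^3 + 2x^2 + 6x + 1), pattern 5; mod 29: f = (x + 2)(x^2 + 9x + 10)(x^2 + 23x + 19), pattern 2+2+1. No other pattern occurs in this range, so the set of observed cycle types is {4+1, 5, 2+2+1}. The candidates containing elements of all these cycle types are F_20 (5T3) of order 20, S_5 (5T5) of order 120; the others are excluded. The observed types are precisely the cycle types that occur in F_20 (5T3) (apart from the identity). Each of the other remaining candidates has further cycle types, and by the Chebotarev density theorem the matching factorization patterns would occur for a proportion of primes equal to their share of the group: S_5 (5T5) additionally contains elements of type 3+2, 3+1+1, 2+1+1+1 (50 of its 120 elements, about 42% of primes). None of the 18 primes tested shows any such pattern (for each of these groups the chance of that is below 10^-4), which rules them out. Hence G = F_20 (5T3), of order 20.

F_20, the Frobenius group of order 20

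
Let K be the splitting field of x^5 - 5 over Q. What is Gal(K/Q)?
The polynomial f is an irreducible quintic over Q, so G = Gal(f/Q) is a transitive subgroup of S_5: one of C_5 (5T1, order 5), D_5 (5T2, order 10), F_20 (5T3, order 20), A_5 (5T4, order 60) or S_5 (5T5, order 120). The discriminant of f is 1953125, which is not a perfect square, so G is not contained in A_5. The transitive groups of degree 5 not contained in A_5 are: F_20 (5T3, order 20), S_5 (5T5, order 120). By Dedekind's theorem, for a prime p not dividing disc(f) the degrees of the irreducible factors of f mod p form the cycle type of an element of G. Factoring f modulo the 18 such primes p <= 67 (skipping 5, which divides the discriminant), each new pattern first appears at: mod 2: f = (x + 1)(x^4 + x^3 + x^2 + x + 1), pattern 4+1; mod 11: f = (x^5 + 6), pattern 5; mod 19: f = (x + 13)(x^2 + 11x + 17)(x^2 + 14x + 17), pattern 2+2+1; mod 31: f = (x + 3)(x + 6)(x + 12)(x + 17)(x + 24), pattern 1+1+1+1+1. No other pattern occurs in this range, so the set of observed cycle types is {4+1, 5, 2+2+1, 1+1+1+1+1}. The candidates containing elements of all these cycle types are F_20 (5T3) of order 20, S_5 (5T5) of order 120; the others are excluded. The observed types are precisely the cycle types that occur in F_20 (5T3). Each of the other remaining candidates has further cycle types, and by the Chebotarev density theorem the matching factorization patterns would occur for a proportion of primes equal to their share of the group: S_5 (5T5) additionally contains elements of type 3+2, 3+1+1, 2+1+1+1 (50 of its 120 elements, about 42% of primes). None of the 18 primes tested shows any such pattern (for each of these groups the chance of that is below 10^-4), which rules them out. Hence G = F_20 (5T3), of order 20.

F_20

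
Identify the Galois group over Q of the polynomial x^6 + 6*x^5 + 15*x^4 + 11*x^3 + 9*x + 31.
The polynomial f is an irreducible sextic over Q, so G = Gal(f/Q) is one of the 16 transitive subgroups 6T1, ..., 6T16 of S_6. The discriminant of f is -945145936107, which is not a perfect square, so G is not contained in A_6. The transitive groups of degree 6 not contained in A_6 are: C_6 (6T1, order 6), S_3 (6T2, order 6), D_6 (6T3, order 12), C_3 x S_3 (6T5, order 18), A_4 x C_2 (6T6, order 24), S_4 (6T8, order 24), S_3 x S_3 (6T9, order 36), S_4 x C_2 (6T11, order 48), (S_3 x S_3) : C_2 (6T13, order 72), PGL(2,5) (6T14, order 120), S_6 (6T16, order 720). By Dedekind's theorem, for a prime p not dividing disc(f) the degrees of the irreducible factors of f mod p form the cycle type of an element of G. Factoring f modulo the 27 such primes p <= 127 (skipping 3, 17, 19, 43, which divide the discriminant), each new pattern first appears at: mod 2: f = (x^6 + x^4 + x^3 + x + 1), pattern 6; mod 7: f = (x + 1)(x^2 + 2x + 5)(x^3 + 3x^2 + 6x + 2), pattern 3+2+1; mod 11: f = (x^2 + 9)(x^4 + 6x^3 + 6x^2 + x + 1), pattern 4+2; mod 13: f = (x + 8)(x + 10)(x^2 + 6x + 7)(x^2 + 8x + 5), pattern 2+2+1+1; mod 61: f = (x + 13)(x + 27)(x + 42)(x + 56)(x^2 + 51x + 18), pattern 2+1+1+1+1; mod 97: f = (x + 39)(x + 73)(x + 85)(x^3 + 3x^2 + 55x + 13), pattern 3+1+1+1; mod 113: f = (x^2 + 2x + 38)(x^2 + 54x + 86)(x^2 + 63x + 97), pattern 2+2+2; mod 127: f = (x^3 + 3x^2 + 52x + 26)(x^3 + 3x^2 + 81x + 94), pattern 3+3. No other pattern occurs in this range, so the set of observed cycle types is {6, 3+2+1, 4+2, 2+2+1+1, 2+1+1+1+1, 3+1+1+1, 2+2+2, 3+3}. The candidates containing elements of all these cycle types are (S_3 x S_3) : C_2 (6T13) of order 72, S_6 (6T16) of order 720; the others are excluded. The observed types are precisely the cycle types that occur in (S_3 x S_3) : C_2 (6T13) (apart from the identity). Each of the other remaining candidates has further cycle types, and by the Chebotarev density theorem the matching factorization patterns would occur for a proportion of primes equal to their share of the group: S_6 (6T16) additionally contains elements of type 5+1, 4+1+1 (234 of its 720 elements, about 32% of primes). None of the 27 primes tested shows any such pattern (for each of these groups the chance of that is below 10^-4), which rules them out. Hence G = (S_3 x S_3) : C_2 (6T13), of order 72.

(S_3 x S_3) : C_2, the group 6T13 of order 72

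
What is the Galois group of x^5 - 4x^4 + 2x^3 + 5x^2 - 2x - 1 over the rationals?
C_5

The polynomial f is an irreducible quintic over Q, so G = Gal(f/Q) is a transitive subgroup of S_5: one of C_5 (5T1, order 5), D_5 (5T2, order 10), F_20 (5T3, order 20), A_5 (5T4, order 60) or S_5 (5T5, order 120). The discriminant of f is 14641 = 121^2, a perfect square, so G is contained in A_5. The transitive groups of degree 5 contained in A_5 are: C_5 (5T1, order 5), D_5 (5T2, order 10), A_5 (5T4, order 60). By Dedekind's theorem, for a prime p not dividing disc(f) the degrees of the irreducible factors of f mod p form the cycle type of an element of G. Factoring f modulo the 14 such primes p <= 47 (skipping 11, which divides the discriminant), each new pattern first appears at: mod 2: f = (x^5 + x^2 + 1), pattern 5; mod 23: f = (x + 8)(x + 11)(x + 12)(x + 16)(x + 18), pattern 1+1+1+1+1. No other pattern occurs in this range, so the set of observed cycle types is {5, 1+1+1+1+1}. The candidates containing elements of all these cycle types are C_5 (5T1) of order 5, D_5 (5T2) of order 10, A_5 (5T4) of order 60; the others are excluded. The observed types are precisely the cycle types that occur in C_5 (5T1). Each of the other remaining candidates has further cycle types, and by the Chebotarev density theorem the matching factorization patterns would occur for a proportion of primes equal to their share of the group: D_5 (5T2) additionally contains elements of type 2+2+1 (5 of its 10 elements, about 50% of primes); A_5 (5T4) additionally contains elements of type 3+1+1, 2+2+1 (35 of its 60 elements, about 58% of primes). None of the 14 primes tested shows any such pattern (for each of these groups the chance of that is below 10^-4), which rules them out. Hence G = C_5 (5T1), of order 5.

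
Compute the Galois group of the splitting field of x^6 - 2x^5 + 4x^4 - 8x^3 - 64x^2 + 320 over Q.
The polynomial f is an irreducible sextic over Q, so G = Gal(f/Q) is one of the 16 transitive subgroups 6T1, ..., 6T16 of S_6. The discriminant of f is 564385546240000 = 23756800^2, a perfect square, so G is contained in A_6. The transitive groups of degree 6 contained in A_6 are: A_4 (6T4, order 12), S_4 (6T7, order 24), (C_3 x C_3) : C_4 (6T10, order 36), PSL(2,5) (6T12, order 60), A_6 (6T15, order 360). By Dedekind's theorem, for a prime p not dividing disc(f) the degrees of the irreducible factors of f mod p form the cycle type of an element of G. Factoring f modulo the 19 such primes p <= 79 (skipping 2, 5, 29, which divide the discriminant), each new pattern first appears at: mod 3: f = (x^2 + 1)(x^4 + x^3 + 2), pattern 4+2; mod 11: f = (x^3 + 3x^2 + 10x + 7)(x^3 + 6x^2 + 9x + 8), pattern 3+3; mod 19: f = (x + 14)(x + 16)(x^2 + 11x + 1)(x^2 + 14x + 15), pattern 2+2+1+1; mod 61: f = (x + 5)(x + 38)(x + 52)(x^3 + 25x^2 + 22x + 23), pattern 3+1+1+1. No other pattern occurs in this range, so the set of observed cycle types is {4+2, 3+3, 2+2+1+1, 3+1+1+1}. The candidates containing elements of all these cycle types are (C_3 x C_3) : C_4 (6T10) of order 36, A_6 (6T15) of order 360; the others are excluded. The observed types are precisely the cycle types that occur in (C_3 x C_3) : C_4 (6T10) (apart from the identity). Each of the other remaining candidates has further cycle types, and by the Chebotarev density theorem the matching factorization patterns would occur for a proportion of primes equal to their share of the group: A_6 (6T15) additionally contains elements of type 5+1 (144 of its 360 elements, about 40% of primes). None of the 19 primes tested shows any such pattern (for each of these groups the chance of that is below 10^-4), which rules them out. Hence G = (C_3 x C_3) : C_4 (6T10), of order 36.

6T10: (C_3 x C_3) : C_4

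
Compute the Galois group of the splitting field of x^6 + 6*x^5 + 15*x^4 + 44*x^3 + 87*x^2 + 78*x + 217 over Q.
The polynomial f is an irreducible sextic over Q, so G = Gal(f/Q) is one of the 16 transitive subgroups 6T1, ..., 6T16 of S_6. The discriminant of f is -190210142896128, which is not a perfect square, so G is not contained in A_6. The transitive groups of degree 6 not contained in A_6 are: C_6 (6T1, order 6), S_3 (6T2, order 6), D_6 (6T3, order 12), C_3 x S_3 (6T5, order 18), A_4 x C_2 (6T6, order 24), S_4 (6T8, order 24), S_3 x S_3 (6T9, order 36), S_4 x C_2 (6T11, order 48), (S_3 x S_3) : C_2 (6T13, order 72), PGL(2,5) (6T14, order 120), S_6 (6T16, order 720). By Dedekind's theorem, for a prime p not dividing disc(f) the degrees of the irreducible factors of f mod p form the cycle type of an element of G. Factoring f modulo the 33 such primes p <= 149 (skipping 2, 3, which divide the discriminant), each new pattern first appears at: mod 5: f = (x^6 + x^5 + 4x^3 + 2x^2 + 3x + 2), pattern 6; mod 7: f = (x)(x + 4)(x + 6)(x^3 + 3x^2 + 3x + 5), pattern 3+1+1+1; mod 17: f = (x^2 + 10)(x^2 + 11x + 4)(x^2 + 12x + 5), pattern 2+2+2; mod 19: f = (x^3 + 3x^2 + 3x + 10)(x^3 + 3x^2 + 3x + 16), pattern 3+3; mod 73: f = (x + 12)(x + 14)(x + 16)(x + 30)(x + 32)(x + 48), pattern 1+1+1+1+1+1. No other pattern occurs in this range, so the set of observed cycle types is {6, 3+1+1+1, 2+2+2, 3+3, 1+1+1+1+1+1}. The candidates containing elements of all these cycle types are C_3 x S_3 (6T5) of order 18, S_3 x S_3 (6T9) of order 36, (S_3 x S_3) : C_2 (6T13) of order 72, S_6 (6T16) of order 720; the others are excluded. The observed types are precisely the cycle types that occur in C_3 x S_3 (6T5). Each of the other remaining candidates has further cycle types, and by the Chebotarev density theorem the matching factorization patterns would occur for a proportion of primes equal to their share of the group: S_3 x S_3 (6T9) additionally contains elements of type 2+2+1+1 (9 of its 36 elements, about 25% of primes); (S_3 x S_3) : C_2 (6T13) additionally contains elements of type 4+2, 3+2+1, 2+2+1+1, 2+1+1+1+1 (45 of its 72 elements, about 62% of primes); S_6 (6T16) additionally contains elements of type 5+1, 4+2, 4+1+1, 3+2+1, 2+2+1+1, 2+1+1+1+1 (504 of its 720 elements, about 70% of primes). None of the 33 primes tested shows any such pattern (for each of these groups the chance of that is below 10^-4), which rules them out. Hence G = C_3 x S_3 (6T5), of order 18.

6T5: C_3 x S_3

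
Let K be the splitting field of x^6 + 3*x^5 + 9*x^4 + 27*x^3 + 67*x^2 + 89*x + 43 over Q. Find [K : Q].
The degree of the splitting field over Q equals the order of the Galois group, so first determine the group. The polynomial f is an irreducible sextic over Q, so G = Gal(f/Q) is one of the 16 transitive subgroups 6T1, ..., 6T16 of S_6. The discriminant of f is -71252957167, which is not a perfect square, so G is not contained in A_6. The transitive groups of degree 6 not contained in A_6 are: C_6 (6T1, order 6), S_3 (6T2, order 6), D_6 (6T3, order 12), C_3 x S_3 (6T5, order 18), A_4 x C_2 (6T6, order 24), S_4 (6T8, order 24), S_3 x S_3 (6T9, order 36), S_4 x C_2 (6T11, order 48), (S_3 x S_3) : C_2 (6T13, order 72), PGL(2,5) (6T14, order 120), S_6 (6T16, order 720). By Dedekind's theorem, for a prime p not dividing disc(f) the degrees of the irreducible factors of f mod p form the cycle type of an element of G. Factoring f modulo the 37 such primes p <= 173 (skipping 7, 29, 71, which divide the discriminant), each new pattern first appears at: mod 2: f = (x^3 + x + 1)(x^3 + x^2 + 1), pattern 3+3; mod 3: f = (x^6 + x^2 + 2x + 1), pattern 6; mod 13: f = (x^2 + 8)(x^2 + 4x + 6)(x^2 + 12x + 12), pattern 2+2+2; mod 43: f = (x)(x + 13)(x + 19)(x + 29)(x + 33)(x + 38), pattern 1+1+1+1+1+1. No other pattern occurs in this range, so the set of observed cycle types is {3+3, 6, 2+2+2, 1+1+1+1+1+1}. The candidates containing elements of all these cycle types are C_6 (6T1) of order 6, D_6 (6T3) of order 12, C_3 x S_3 (6T5) of order 18, A_4 x C_2 (6T6) of order 24, S_3 x S_3 (6T9) of order 36, S_4 x C_2 (6T11) of order 48, (S_3 x S_3) : C_2 (6T13) of order 72, PGL(2,5) (6T14) of order 120, S_6 (6T16) of order 720; the others are excluded. The observed types are precisely the cycle types that occur in C_6 (6T1). Each of the other remaining candidates has further cycle types, and by the Chebotarev density theorem the matching factorization patterns would occur for a proportion of primes equal to their share of the group: D_6 (6T3) additionally contains elements of type 2+2+1+1 (3 of its 12 elements, about 25% of primes); C_3 x S_3 (6T5) additionally contains elements of type 3+1+1+1 (4 of its 18 elements, about 22% of primes); A_4 x C_2 (6T6) additionally contains elements of type 2+2+1+1, 2+1+1+1+1 (6 of its 24 elements, about 25% of primes); S_3 x S_3 (6T9) additionally contains elements of type 3+1+1+1, 2+2+1+1 (13 of its 36 elements, about 36% of primes); S_4 x C_2 (6T11) additionally contains elements of type 4+2, 4+1+1, 2+2+1+1, 2+1+1+1+1 (24 of its 48 elements, about 50% of primes); (S_3 x S_3) : C_2 (6T13) additionally contains elements of type 4+2, 3+2+1, 3+1+1+1, 2+2+1+1, 2+1+1+1+1 (49 of its 72 elements, about 68% of primes); PGL(2,5) (6T14) additionally contains elements of type 5+1, 4+1+1, 2+2+1+1 (69 of its 120 elements, about 58% of primes); S_6 (6T16) additionally contains elements of type 5+1, 4+2, 4+1+1, 3+2+1, 3+1+1+1, 2+2+1+1, 2+1+1+1+1 (544 of its 720 elements, about 76% of primes). None of the 37 primes tested shows any such pattern (for each of these groups the chance of that is below 10^-4), which rules them out. Hence G = C_6 (6T1), of order 6. The Galois group C_6 (6T1) has order 6, so the splitting field has degree 6 over Q.

6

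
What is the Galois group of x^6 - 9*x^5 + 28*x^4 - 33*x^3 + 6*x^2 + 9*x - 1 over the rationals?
The polynomial f is an irreducible sextic over Q, so G = Gal(f/Q) is one of the 16 transitive subgroups 6T1, ..., 6T16 of S_6. The discriminant of f is 810448, which is not a perfect square, so G is not contained in A_6. The transitive groups of degree 6 not contained in A_6 are: C_6 (6T1, order 6), S_3 (6T2, order 6), D_6 (6T3, order 12), C_3 x S_3 (6T5, order 18), A_4 x C_2 (6T6, order 24), S_4 (6T8, order 24), S_3 x S_3 (6T9, order 36), S_4 x C_2 (6T11, order 48), (S_3 x S_3) : C_2 (6T13, order 72), PGL(2,5) (6T14, order 120), S_6 (6T16, order 720). By Dedekind's theorem, for a prime p not dividing disc(f) the degrees of the irreducible factors of f mod p form the cycle type of an element of G. Factoring f modulo the 23 such primes p <= 97 (skipping 2, 37, which divide the discriminant), each new pattern first appears at: mod 3: f = (x^3 + x^2 + x + 2)(x^3 + 2x^2 + x + 1), pattern 3+3; mod 5: f = (x^2 + x + 1)(x^2 + 2x + 3)(x^2 + 3x + 3), pattern 2+2+2; mod 67: f = (x + 1)(x + 17)(x + 29)(x + 35)(x + 47)(x + 63), pattern 1+1+1+1+1+1. No other pattern occurs in this range, so the set of observed cycle types is {3+3, 2+2+2, 1+1+1+1+1+1}. The candidates containing elements of all these cycle types are C_6 (6T1) of order 6, S_3 (6T2) of order 6, D_6 (6T3) of order 12, C_3 x S_3 (6T5) of order 18, A_4 x C_2 (6T6) of order 24, S_4 (6T8) of order 24, S_3 x S_3 (6T9) of order 36, S_4 x C_2 (6T11) of order 48, (S_3 x S_3) : C_2 (6T13) of order 72, PGL(2,5) (6T14) of order 120, S_6 (6T16) of order 720; the others are excluded. The observed types are precisely the cycle types that occur in S_3 (6T2). Each of the other remaining candidates has further cycle types, and by the Chebotarev density theorem the matching factorization patterns would occur for a proportion of primes equal to their share of the group: C_6 (6T1) additionally contains elements of type 6 (2 of its 6 elements, about 33% of primes); D_6 (6T3) additionally contains elements of type 6, 2+2+1+1 (5 of its 12 elements, about 42% of primes); C_3 x S_3 (6T5) additionally contains elements of type 6, 3+1+1+1 (10 of its 18 elements, about 56% of primes); A_4 x C_2 (6T6) additionally contains elements of type 6, 2+2+1+1, 2+1+1+1+1 (14 of its 24 elements, about 58% of primes); S_4 (6T8) additionally contains elements of type 4+1+1, 2+2+1+1 (9 of its 24 elements, about 38% of primes); S_3 x S_3 (6T9) additionally contains elements of type 6, 3+1+1+1, 2+2+1+1 (25 of its 36 elements, about 69% of primes); S_4 x C_2 (6T11) additionally contains elements of type 6, 4+2, 4+1+1, 2+2+1+1, 2+1+1+1+1 (32 of its 48 elements, about 67% of primes); (S_3 x S_3) : C_2 (6T13) additionally contains elements of type 6, 4+2, 3+2+1, 3+1+1+1, 2+2+1+1, 2+1+1+1+1 (61 of its 72 elements, about 85% of primes); PGL(2,5) (6T14) additionally contains elements of type 6, 5+1, 4+1+1, 2+2+1+1 (89 of its 120 elements, about 74% of primes); S_6 (6T16) additionally contains elements of type 6, 5+1, 4+2, 4+1+1, 3+2+1, 3+1+1+1, 2+2+1+1, 2+1+1+1+1 (664 of its 720 elements, about 92% of primes). None of the 23 primes tested shows any such pattern (for each of these groups the chance of that is below 10^-4), which rules them out. Hence G = S_3 (6T2), of order 6.

S_3, S_3 acting on 6 points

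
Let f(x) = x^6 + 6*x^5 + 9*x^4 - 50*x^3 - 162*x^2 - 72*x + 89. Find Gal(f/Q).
6T6: A_4 x C_2

The polynomial f is an irreducible sextic over Q, so G = Gal(f/Q) is one of the 16 transitive subgroups 6T1, ..., 6T16 of S_6. The discriminant of f is -153891765817344, which is not a perfect square, so G is not contained in A_6. The transitive groups of degree 6 not contained in A_6 are: C_6 (6T1, order 6), S_3 (6T2, order 6), D_6 (6T3, order 12), C_3 x S_3 (6T5, order 18), A_4 x C_2 (6T6, order 24), S_4 (6T8, order 24), S_3 x S_3 (6T9, order 36), S_4 x C_2 (6T11, order 48), (S_3 x S_3) : C_2 (6T13, order 72), PGL(2,5) (6T14, order 120), S_6 (6T16, order 720). By Dedekind's theorem, for a prime p not dividing disc(f) the degrees of the irreducible factors of f mod p form the cycle type of an element of G. Factoring f modulo the 33 such primes p <= 149 (skipping 2, 3, which divide the discriminant), each new pattern first appears at: mod 5: f = (x^3 + 2x^2 + x + 3)(x^3 + 4x^2 + 3), pattern 3+3; mod 7: f = (x^6 + 6x^5 + 2x^4 + 6x^3 + 6x^2 + 5x + 5), pattern 6; mod 17: f = (x + 4)(x + 6)(x^2 + 5x + 8)(x^2 + 8x + 11), pattern 2+2+1+1; mod 19: f = (x + 5)(x + 10)(x + 16)(x + 17)(x^2 + 15x + 11), pattern 2+1+1+1+1; mod 71: f = (x^2 + 34x + 69)(x^2 + 52x + 66)(x^2 + 62x + 16), pattern 2+2+2. No other pattern occurs in this range, so the set of observed cycle types is {3+3, 6, 2+2+1+1, 2+1+1+1+1, 2+2+2}. The candidates containing elements of all these cycle types are A_4 x C_2 (6T6) of order 24, S_4 x C_2 (6T11) of order 48, (S_3 x S_3) : C_2 (6T13) of order 72, S_6 (6T16) of order 720; the others are excluded. The observed types are precisely the cycle types that occur in A_4 x C_2 (6T6) (apart from the identity). Each of the other remaining candidates has further cycle types, and by the Chebotarev density theorem the matching factorization patterns would occur for a proportion of primes equal to their share of the group: S_4 x C_2 (6T11) additionally contains elements of type 4+2, 4+1+1 (12 of its 48 elements, about 25% of primes); (S_3 x S_3) : C_2 (6T13) additionally contains elements of type 4+2, 3+2+1, 3+1+1+1 (34 of its 72 elements, about 47% of primes); S_6 (6T16) additionally contains elements of type 5+1, 4+2, 4+1+1, 3+2+1, 3+1+1+1 (484 of its 720 elements, about 67% of primes). None of the 33 primes tested shows any such pattern (for each of these groups the chance of that is below 10^-4), which rules them out. Hence G = A_4 x C_2 (6T6), of order 24.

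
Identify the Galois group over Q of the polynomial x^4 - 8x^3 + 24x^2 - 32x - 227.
The polynomial is an irreducible quartic over Q and its discriminant is -3673320192, which is not a perfect square, so the Galois group is not contained in A_4. The resolvent cubic y^3 - 24*y^2 + 1164*y - 8288 has exactly one rational root, so the Galois group is C_4 or D_4. The quartic remains irreducible over Q(sqrt(disc)), so the group is D_4.

D_4 (order 8)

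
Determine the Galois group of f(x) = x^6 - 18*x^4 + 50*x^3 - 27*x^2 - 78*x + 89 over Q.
A_4 x C_2 (order 24)

The polynomial f is an irreducible sextic over Q, so G = Gal(f/Q) is one of the 16 transitive subgroups 6T1, ..., 6T16 of S_6. The discriminant of f is -30366624190464, which is not a perfect square, so G is not contained in A_6. The transitive groups of degree 6 not contained in A_6 are: C_6 (6T1, order 6), S_3 (6T2, order 6), D_6 (6T3, order 12), C_3 x S_3 (6T5, order 18), A_4 x C_2 (6T6, order 24), S_4 (6T8, order 24), S_3 x S_3 (6T9, order 36), S_4 x C_2 (6T11, order 48), (S_3 x S_3) : C_2 (6T13, order 72), PGL(2,5) (6T14, order 120), S_6 (6T16, order 720). By Dedekind's theorem, for a prime p not dividing disc(f) the degrees of the irreducible factors of f mod p form the cycle type of an element of G. Factoring f modulo the 33 such primes p <= 149 (skipping 2, 3, which divide the discriminant), each new pattern first appears at: mod 5: f = (x^3 + 2x^2 + 4x + 2)(x^3 + 3x^2 + 2x + 2), pattern 3+3; mod 7: f = (x^6 + 3x^4 + x^3 + x^2 + 6x + 5), pattern 6; mod 17: f = (x + 7)(x + 16)(x^2 + 3x + 5)(x^2 + 8x + 13), pattern 2+2+1+1; mod 19: f = (x + 4)(x + 5)(x + 9)(x + 15)(x^2 + 5x + 16), pattern 2+1+1+1+1; mod 71: f = (x^2 + 32x + 46)(x^2 + 50x + 24)(x^2 + 60x + 66), pattern 2+2+2. No other pattern occurs in this range, so the set of observed cycle types is {3+3, 6, 2+2+1+1, 2+1+1+1+1, 2+2+2}. The candidates containing elements of all these cycle types are A_4 x C_2 (6T6) of order 24, S_4 x C_2 (6T11) of order 48, (S_3 x S_3) : C_2 (6T13) of order 72, S_6 (6T16) of order 720; the others are excluded. The observed types are precisely the cycle types that occur in A_4 x C_2 (6T6) (apart from the identity). Each of the other remaining candidates has further cycle types, and by the Chebotarev density theorem the matching factorization patterns would occur for a proportion of primes equal to their share of the group: S_4 x C_2 (6T11) additionally contains elements of type 4+2, 4+1+1 (12 of its 48 elements, about 25% of primes); (S_3 x S_3) : C_2 (6T13) additionally contains elements of type 4+2, 3+2+1, 3+1+1+1 (34 of its 72 elements, about 47% of primes); S_6 (6T16) additionally contains elements of type 5+1, 4+2, 4+1+1, 3+2+1, 3+1+1+1 (484 of its 720 elements, about 67% of primes). None of the 33 primes tested shows any such pattern (for each of these groups the chance of that is below 10^-4), which rules them out. Hence G = A_4 x C_2 (6T6), of order 24.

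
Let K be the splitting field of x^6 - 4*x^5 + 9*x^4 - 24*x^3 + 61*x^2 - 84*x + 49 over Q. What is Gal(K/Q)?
S_4 (order 24)

The polynomial f is an irreducible sextic over Q, so G = Gal(f/Q) is one of the 16 transitive subgroups 6T1, ..., 6T16 of S_6. The discriminant of f is -4014080000, which is not a perfect square, so G is not contained in A_6. The transitive groups of degree 6 not contained in A_6 are: C_6 (6T1, order 6), S_3 (6T2, order 6), D_6 (6T3, order 12), C_3 x S_3 (6T5, order 18), A_4 x C_2 (6T6, order 24), S_4 (6T8, order 24), S_3 x S_3 (6T9, order 36), S_4 x C_2 (6T11, order 48), (S_3 x S_3) : C_2 (6T13, order 72), PGL(2,5) (6T14, order 120), S_6 (6T16, order 720). By Dedekind's theorem, for a prime p not dividing disc(f) the degrees of the irreducible factors of f mod p form the cycle type of an element of G. Factoring f modulo the 22 such primes p <= 97 (skipping 2, 5, 7, which divide the discriminant), each new pattern first appears at: mod 3: f = (x^3 + 2x + 1)(x^3 + 2x^2 + x + 1), pattern 3+3; mod 13: f = (x + 6)(x + 11)(x^4 + 5x^3 + x^2 + 6x + 10), pattern 4+1+1; mod 37: f = (x^2 + 12x + 4)(x^2 + 28x + 33)(x^2 + 30x + 27), pattern 2+2+2; mod 43: f = (x + 2)(x + 26)(x^2 + 21x + 2)(x^2 + 33x + 29), pattern 2+2+1+1. No other pattern occurs in this range, so the set of observed cycle types is {3+3, 4+1+1, 2+2+2, 2+2+1+1}. The candidates containing elements of all these cycle types are S_4 (6T8) of order 24, S_4 x C_2 (6T11) of order 48, PGL(2,5) (6T14) of order 120, S_6 (6T16) of order 720; the others are excluded. The observed types are precisely the cycle types that occur in S_4 (6T8) (apart from the identity). Each of the other remaining candidates has further cycle types, and by the Chebotarev density theorem the matching factorization patterns would occur for a proportion of primes equal to their share of the group: S_4 x C_2 (6T11) additionally contains elements of type 6, 4+2, 2+1+1+1+1 (17 of its 48 elements, about 35% of primes); PGL(2,5) (6T14) additionally contains elements of type 6, 5+1 (44 of its 120 elements, about 37% of primes); S_6 (6T16) additionally contains elements of type 6, 5+1, 4+2, 3+2+1, 3+1+1+1, 2+1+1+1+1 (529 of its 720 elements, about 73% of primes). None of the 22 primes tested shows any such pattern (for each of these groups the chance of that is below 10^-4), which rules them out. Hence G = S_4 (6T8), of order 24.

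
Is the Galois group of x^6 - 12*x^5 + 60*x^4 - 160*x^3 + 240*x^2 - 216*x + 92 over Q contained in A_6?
Yes

The polynomial is irreducible of degree 6 over Q. Its discriminant is 746496000000 = 864000^2, a perfect square. A Galois group lies in the alternating group exactly when the discriminant is a square in Q, so the Galois group (A_6) is contained in A_6.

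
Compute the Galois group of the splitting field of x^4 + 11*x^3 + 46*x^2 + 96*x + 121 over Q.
The polynomial is an irreducible quartic over Q and its discriminant is 9453125, which is not a perfect square, so the Galois group is not contained in A_4. The resolvent cubic y^3 - 46*y^2 + 572*y - 1593 has exactly one rational root, so the Galois group is C_4 or D_4. The quartic becomes reducible over Q(sqrt(disc)), so the group is C_4.

C_4 (order 4)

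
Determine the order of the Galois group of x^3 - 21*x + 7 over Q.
The degree of the splitting field over Q equals the order of the Galois group, so first determine the group. The polynomial is an irreducible cubic over Q and its discriminant is 35721 = 189^2, a perfect square. For an irreducible cubic, a square discriminant forces the Galois group to be A_3, the cyclic group of order 3. The Galois group C_3 (3T1) has order 3, so the splitting field has degree 3 over Q.

3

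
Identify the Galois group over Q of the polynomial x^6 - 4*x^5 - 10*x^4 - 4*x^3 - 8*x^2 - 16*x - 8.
The polynomial f is an irreducible sextic over Q, so G = Gal(f/Q) is one of the 16 transitive subgroups 6T1, ..., 6T16 of S_6. The discriminant of f is 30840979456 = 175616^2, a perfect square, so G is contained in A_6. The transitive groups of degree 6 contained in A_6 are: A_4 (6T4, order 12), S_4 (6T7, order 24), (C_3 x C_3) : C_4 (6T10, order 36), PSL(2,5) (6T12, order 60), A_6 (6T15, order 360). By Dedekind's theorem, for a prime p not dividing disc(f) the degrees of the irreducible factors of f mod p form the cycle type of an element of G. Factoring f modulo the 33 such primes p <= 149 (skipping 2, 7, which divide the discriminant), each new pattern first appears at: mod 3: f = (x^3 + x^2 + 2)(x^3 + x^2 + x + 2), pattern 3+3; mod 13: f = (x + 8)(x + 9)(x^2 + 8x + 9)(x^2 + 10x + 4), pattern 2+2+1+1. No other pattern occurs in this range, so the set of observed cycle types is {3+3, 2+2+1+1}. The candidates containing elements of all these cycle types are A_4 (6T4) of order 12, S_4 (6T7) of order 24, (C_3 x C_3) : C_4 (6T10) of order 36, PSL(2,5) (6T12) of order 60, A_6 (6T15) of order 360; the others are excluded. The observed types are precisely the cycle types that occur in A_4 (6T4) (apart from the identity). Each of the other remaining candidates has further cycle types, and by the Chebotarev density theorem the matching factorization patterns would occur for a proportion of primes equal to their share of the group: S_4 (6T7) additionally contains elements of type 4+2 (6 of its 24 elements, about 25% of primes); (C_3 x C_3) : C_4 (6T10) additionally contains elements of type 4+2, 3+1+1+1 (22 of its 36 elements, about 61% of primes); PSL(2,5) (6T12) additionally contains elements of type 5+1 (24 of its 60 elements, about 40% of primes); A_6 (6T15) additionally contains elements of type 5+1, 4+2, 3+1+1+1 (274 of its 360 elements, about 76% of primes). None of the 33 primes tested shows any such pattern (for each of these groups the chance of that is below 10^-4), which rules them out. Hence G = A_4 (6T4), of order 12.

6T4: A_4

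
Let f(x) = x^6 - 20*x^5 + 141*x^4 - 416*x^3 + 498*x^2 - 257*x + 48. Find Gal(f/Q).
PSL(2,5) (order 60)

The polynomial f is an irreducible sextic over Q, so G = Gal(f/Q) is one of the 16 transitive subgroups 6T1, ..., 6T16 of S_6. The discriminant of f is 30991489 = 5567^2, a perfect square, so G is contained in A_6. The transitive groups of degree 6 contained in A_6 are: A_4 (6T4, order 12), S_4 (6T7, order 24), (C_3 x C_3) : C_4 (6T10, order 36), PSL(2,5) (6T12, order 60), A_6 (6T15, order 360). By Dedekind's theorem, for a prime p not dividing disc(f) the degrees of the irreducible factors of f mod p form the cycle type of an element of G. Factoring f modulo the 21 such primes p <= 79 (skipping 19, which divides the discriminant), each new pattern first appears at: mod 2: f = (x)(x^5 + x^3 + 1), pattern 5+1; mod 7: f = (x^3 + 2x^2 + 3)(x^3 + 6x^2 + 3x + 2), pattern 3+3; mod 61: f = (x + 58)(x + 59)(x^2 + 21x + 10)(x^2 + 25x + 13), pattern 2+2+1+1. No other pattern occurs in this range, so the set of observed cycle types is {5+1, 3+3, 2+2+1+1}. The candidates containing elements of all these cycle types are PSL(2,5) (6T12) of order 60, A_6 (6T15) of order 360; the others are excluded. The observed types are precisely the cycle types that occur in PSL(2,5) (6T12) (apart from the identity). Each of the other remaining candidates has further cycle types, and by the Chebotarev density theorem the matching factorization patterns would occur for a proportion of primes equal to their share of the group: A_6 (6T15) additionally contains elements of type 4+2, 3+1+1+1 (130 of its 360 elements, about 36% of primes). None of the 21 primes tested shows any such pattern (for each of these groups the chance of that is below 10^-4), which rules them out. Hence G = PSL(2,5) (6T12), of order 60.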